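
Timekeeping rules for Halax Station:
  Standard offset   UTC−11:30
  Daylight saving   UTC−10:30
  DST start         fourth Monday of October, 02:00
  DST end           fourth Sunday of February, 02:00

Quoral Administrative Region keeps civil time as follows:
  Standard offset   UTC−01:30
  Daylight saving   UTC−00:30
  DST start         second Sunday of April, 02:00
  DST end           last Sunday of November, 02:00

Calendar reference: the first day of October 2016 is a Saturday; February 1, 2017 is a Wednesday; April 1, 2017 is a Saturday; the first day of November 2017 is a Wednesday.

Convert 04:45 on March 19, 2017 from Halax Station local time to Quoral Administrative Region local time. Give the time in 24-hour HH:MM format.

1 October 2016 is a Saturday, so the first Monday is October 3 and the fourth is October 24.
1 February 2017 is a Wednesday, so the first Sunday is February 5 and the fourth is February 26.
March 19, 2017 does not fall between 24 October 2016 and 26 February 2017, so daylight saving is not in effect and Halax Station is at UTC−11:30.
04:45 Halax Station + 11h30m = 16:15 UTC.
1 April 2017 is a Saturday, so the first Sunday is April 2 and the second is April 9.
1 November 2017 is a Wednesday, so Sundays fall on 5, 12, 19, 26; the last is November 26.
At the standard offset (UTC−01:30), 16:15 UTC − 1h30m = 14:45 Quoral Administrative Region standard time.
The standard-time date in Quoral Administrative Region, March 19, 2017, is outside the daylight-saving period (9 April – 26 November), so Quoral Administrative Region is on standard time, UTC−01:30.
16:15 UTC − 1h30m = 14:45 Quoral Administrative Region.

14:45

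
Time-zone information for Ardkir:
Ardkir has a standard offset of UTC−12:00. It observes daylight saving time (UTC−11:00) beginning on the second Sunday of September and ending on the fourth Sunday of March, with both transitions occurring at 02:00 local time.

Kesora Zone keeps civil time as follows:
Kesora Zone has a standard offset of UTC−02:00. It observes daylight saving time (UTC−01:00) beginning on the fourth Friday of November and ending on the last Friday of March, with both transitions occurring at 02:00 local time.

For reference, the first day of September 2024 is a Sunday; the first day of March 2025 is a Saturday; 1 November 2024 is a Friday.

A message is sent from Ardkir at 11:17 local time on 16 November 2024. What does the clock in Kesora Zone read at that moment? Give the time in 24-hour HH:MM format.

1 September 2024 is a Sunday, so the first Sunday is September 1 and the second is September 8.
1 March 2025 is a Saturday, so the first Sunday is March 2 and the fourth is March 23.
16 November 2024 falls between 8 September 2024 and 23 March 2025, so daylight saving is in effect and Ardkir is at UTC−11:00.
11:17 Ardkir + 11h = 22:17 UTC.
1 November 2024 is a Friday, so the first Friday is November 1 and the fourth is November 22.
1 March 2025 is a Saturday, so Fridays fall on 7, 14, 21, 28; the last is March 28.
At the standard offset (UTC−02:00), 22:17 UTC − 2h = 20:17 Kesora Zone standard time.
The standard-time date in Kesora Zone, 16 November 2024, does not fall between 22 November 2024 and 28 March 2025, so daylight saving is not in effect and Kesora Zone is at UTC−02:00.
22:17 UTC − 2h = 20:17 Kesora Zone.

20:17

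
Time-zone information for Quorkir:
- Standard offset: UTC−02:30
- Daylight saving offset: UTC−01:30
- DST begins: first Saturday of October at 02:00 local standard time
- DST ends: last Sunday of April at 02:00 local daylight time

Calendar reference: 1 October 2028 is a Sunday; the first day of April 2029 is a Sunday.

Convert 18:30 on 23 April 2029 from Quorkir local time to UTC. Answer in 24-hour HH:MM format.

20:00

1 October 2028 is a Sunday, so the first Saturday is October 7.
1 April 2029 is a Sunday, so Sundays fall on 1, 8, 15, 22, 29; the last is April 29.
23 April 2029 lies within the daylight-saving period (7 October 2028 – 29 April 2029), so Quorkir is on daylight time, UTC−01:30.
18:30 local + 1h30m = 20:00 UTC.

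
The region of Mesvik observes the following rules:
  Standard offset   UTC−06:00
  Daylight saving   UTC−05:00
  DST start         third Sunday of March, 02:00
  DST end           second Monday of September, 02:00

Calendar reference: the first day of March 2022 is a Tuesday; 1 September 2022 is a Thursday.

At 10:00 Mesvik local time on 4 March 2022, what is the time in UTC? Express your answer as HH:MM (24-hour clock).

16:00

1 March 2022 is a Tuesday, so the first Sunday is March 6 and the third is March 20.
1 September 2022 is a Thursday, so the first Monday is September 5 and the second is September 12.
4 March 2022 is outside the daylight-saving period (20 March – 12 September), so Mesvik is on standard time, UTC−06:00.
10:00 local + 6h = 16:00 UTC.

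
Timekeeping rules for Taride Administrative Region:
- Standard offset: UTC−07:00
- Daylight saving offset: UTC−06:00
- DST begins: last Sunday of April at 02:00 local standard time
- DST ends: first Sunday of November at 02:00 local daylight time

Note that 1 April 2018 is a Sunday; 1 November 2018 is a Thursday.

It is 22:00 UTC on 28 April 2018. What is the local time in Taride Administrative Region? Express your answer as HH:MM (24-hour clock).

15:00

1 April 2018 is a Sunday, so Sundays fall on 1, 8, 15, 22, 29; the last is April 29.
1 November 2018 is a Thursday, so the first Sunday is November 4.
At the standard offset (UTC−07:00), 22:00 UTC − 7h = 15:00 Taride Administrative Region standard time.
The standard-time date in Taride Administrative Region, 28 April 2018, does not fall between 29 April and 4 November, so daylight saving is not in effect and Taride Administrative Region is at UTC−07:00.
22:00 UTC − 7h = 15:00 local.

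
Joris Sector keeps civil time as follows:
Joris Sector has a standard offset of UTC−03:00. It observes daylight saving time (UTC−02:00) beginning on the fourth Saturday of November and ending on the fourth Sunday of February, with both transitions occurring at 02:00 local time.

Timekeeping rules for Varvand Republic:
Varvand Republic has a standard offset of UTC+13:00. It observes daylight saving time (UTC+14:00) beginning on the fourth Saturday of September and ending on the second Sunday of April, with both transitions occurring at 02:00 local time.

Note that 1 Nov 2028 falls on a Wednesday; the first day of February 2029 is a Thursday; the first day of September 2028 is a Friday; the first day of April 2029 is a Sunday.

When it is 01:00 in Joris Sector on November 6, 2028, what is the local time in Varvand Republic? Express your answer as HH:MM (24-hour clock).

1 November 2028 is a Wednesday, so the first Saturday is November 4 and the fourth is November 25.
1 February 2029 is a Thursday, so the first Sunday is February 4 and the fourth is February 25.
November 6, 2028 is outside the daylight-saving period (25 November 2028 – 25 February 2029), so Joris Sector is on standard time, UTC−03:00.
01:00 Joris Sector + 3h = 04:00 UTC.
1 September 2028 is a Friday, so the first Saturday is September 2 and the fourth is September 23.
1 April 2029 is a Sunday, so the first Sunday is April 1 and the second is April 8.
At the standard offset (UTC+13:00), 04:00 UTC + 13h = 17:00 Varvand Republic standard time.
Daylight saving runs 23 September 2028 – 8 April 2029; the standard-time date in Varvand Republic, November 6, 2028, is inside that window, so Varvand Republic is at UTC+14:00.
04:00 UTC + 14h = 18:00 Varvand Republic.

18:00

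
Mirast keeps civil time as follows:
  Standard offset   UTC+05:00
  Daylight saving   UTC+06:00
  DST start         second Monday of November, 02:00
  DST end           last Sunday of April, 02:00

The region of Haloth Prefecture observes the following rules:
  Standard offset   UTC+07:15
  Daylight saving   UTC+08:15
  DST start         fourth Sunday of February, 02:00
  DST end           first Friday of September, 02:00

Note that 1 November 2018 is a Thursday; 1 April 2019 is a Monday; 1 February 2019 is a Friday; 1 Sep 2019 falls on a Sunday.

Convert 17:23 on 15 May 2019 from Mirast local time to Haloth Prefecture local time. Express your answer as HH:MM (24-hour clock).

1 November 2018 is a Thursday, so the first Monday is November 5 and the second is November 12.
1 April 2019 is a Monday, so Sundays fall on 7, 14, 21, 28; the last is April 28.
15 May 2019 is outside the daylight-saving period (12 November 2018 – 28 April 2019), so Mirast is on standard time, UTC+05:00.
17:23 Mirast − 5h = 12:23 UTC.
1 February 2019 is a Friday, so the first Sunday is February 3 and the fourth is February 24.
1 September 2019 is a Sunday, so the first Friday is September 6.
At the standard offset (UTC+07:15), 12:23 UTC + 7h15m = 19:38 Haloth Prefecture standard time.
Daylight saving runs 24 February – 6 September; the standard-time date in Haloth Prefecture, 15 May 2019, is inside that window, so Haloth Prefecture is at UTC+08:15.
12:23 UTC + 8h15m = 20:38 Haloth Prefecture.

20:38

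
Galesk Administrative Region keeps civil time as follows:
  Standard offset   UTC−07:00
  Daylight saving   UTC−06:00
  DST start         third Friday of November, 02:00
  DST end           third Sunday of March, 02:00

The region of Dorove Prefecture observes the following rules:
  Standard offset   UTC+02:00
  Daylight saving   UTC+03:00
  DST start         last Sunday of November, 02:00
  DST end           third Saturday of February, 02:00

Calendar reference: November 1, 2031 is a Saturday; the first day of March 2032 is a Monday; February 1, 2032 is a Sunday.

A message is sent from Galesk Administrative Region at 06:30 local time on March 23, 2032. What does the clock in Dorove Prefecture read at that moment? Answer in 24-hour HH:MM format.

15:30

1 November 2031 is a Saturday, so the first Friday is November 7 and the third is November 21.
1 March 2032 is a Monday, so the first Sunday is March 7 and the third is March 21.
March 23, 2032 does not fall between 21 November 2031 and 21 March 2032, so daylight saving is not in effect and Galesk Administrative Region is at UTC−07:00.
06:30 Galesk Administrative Region + 7h = 13:30 UTC.
1 November 2031 is a Saturday, so Sundays fall on 2, 9, 16, 23, 30; the last is November 30.
1 February 2032 is a Sunday, so the first Saturday is February 7 and the third is February 21.
At the standard offset (UTC+02:00), 13:30 UTC + 2h = 15:30 Dorove Prefecture standard time.
The standard-time date in Dorove Prefecture, March 23, 2032, is outside the daylight-saving period (30 November 2031 – 21 February 2032), so Dorove Prefecture is on standard time, UTC+02:00.
13:30 UTC + 2h = 15:30 Dorove Prefecture.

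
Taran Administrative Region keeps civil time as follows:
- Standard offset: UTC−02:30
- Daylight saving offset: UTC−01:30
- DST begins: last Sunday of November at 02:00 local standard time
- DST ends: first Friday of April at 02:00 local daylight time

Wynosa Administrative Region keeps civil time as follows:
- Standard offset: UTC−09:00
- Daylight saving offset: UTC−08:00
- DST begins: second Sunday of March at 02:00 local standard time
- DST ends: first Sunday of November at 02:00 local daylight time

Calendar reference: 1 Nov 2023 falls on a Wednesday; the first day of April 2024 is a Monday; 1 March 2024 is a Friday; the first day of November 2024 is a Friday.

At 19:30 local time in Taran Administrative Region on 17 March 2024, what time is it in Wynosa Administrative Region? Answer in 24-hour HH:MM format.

1 November 2023 is a Wednesday, so Sundays fall on 5, 12, 19, 26; the last is November 26.
1 April 2024 is a Monday, so the first Friday is April 5.
17 March 2024 lies within the daylight-saving period (26 November 2023 – 5 April 2024), so Taran Administrative Region is on daylight time, UTC−01:30.
19:30 Taran Administrative Region + 1h30m = 21:00 UTC.
1 March 2024 is a Friday, so the first Sunday is March 3 and the second is March 10.
1 November 2024 is a Friday, so the first Sunday is November 3.
At the standard offset (UTC−09:00), 21:00 UTC − 9h = 12:00 Wynosa Administrative Region standard time.
Daylight saving runs 10 March – 3 November; the standard-time date in Wynosa Administrative Region, 17 March 2024, is inside that window, so Wynosa Administrative Region is at UTC−08:00.
21:00 UTC − 8h = 13:00 Wynosa Administrative Region.

13:00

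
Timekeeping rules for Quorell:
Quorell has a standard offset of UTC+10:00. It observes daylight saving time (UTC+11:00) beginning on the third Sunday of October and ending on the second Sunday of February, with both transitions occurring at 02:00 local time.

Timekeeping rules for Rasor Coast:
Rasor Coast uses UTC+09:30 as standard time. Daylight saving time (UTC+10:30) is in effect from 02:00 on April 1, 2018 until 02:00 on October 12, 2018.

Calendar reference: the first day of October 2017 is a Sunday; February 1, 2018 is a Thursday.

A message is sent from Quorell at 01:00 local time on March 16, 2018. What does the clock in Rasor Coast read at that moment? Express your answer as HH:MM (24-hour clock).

00:30

1 October 2017 is a Sunday, so the first Sunday is October 1 and the third is October 15.
1 February 2018 is a Thursday, so the first Sunday is February 4 and the second is February 11.
March 16, 2018 is outside the daylight-saving period (15 October 2017 – 11 February 2018), so Quorell is on standard time, UTC+10:00.
01:00 Quorell − 10h = 15:00 UTC (rolling into the previous day, 15 March 2018).
At the standard offset (UTC+09:30), 15:00 UTC + 9h30m = 00:30 Rasor Coast standard time (rolling into the next day, 16 March 2018).
Daylight saving runs 1 April – 12 October; the standard-time date in Rasor Coast, March 16, 2018, is outside that window, so Rasor Coast is on standard time at UTC+09:30.
15:00 UTC + 9h30m = 00:30 Rasor Coast (rolling into the next day, 16 March 2018).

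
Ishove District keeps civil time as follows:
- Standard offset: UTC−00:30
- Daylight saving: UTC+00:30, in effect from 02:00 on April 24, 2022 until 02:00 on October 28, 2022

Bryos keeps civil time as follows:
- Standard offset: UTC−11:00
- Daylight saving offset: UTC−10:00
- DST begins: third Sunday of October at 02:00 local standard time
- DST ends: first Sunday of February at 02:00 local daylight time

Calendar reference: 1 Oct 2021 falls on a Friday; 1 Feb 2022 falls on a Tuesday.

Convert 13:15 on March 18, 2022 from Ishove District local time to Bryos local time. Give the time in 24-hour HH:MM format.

02:45

March 18, 2022 is outside the daylight-saving period (24 April – 28 October), so Ishove District is on standard time, UTC−00:30.
13:15 Ishove District + 0h30m = 13:45 UTC.
1 October 2021 is a Friday, so the first Sunday is October 3 and the third is October 17.
1 February 2022 is a Tuesday, so the first Sunday is February 6.
At the standard offset (UTC−11:00), 13:45 UTC − 11h = 02:45 Bryos standard time.
The standard-time date in Bryos, March 18, 2022, does not fall between 17 October 2021 and 6 February 2022, so daylight saving is not in effect and Bryos is at UTC−11:00.
13:45 UTC − 11h = 02:45 Bryos.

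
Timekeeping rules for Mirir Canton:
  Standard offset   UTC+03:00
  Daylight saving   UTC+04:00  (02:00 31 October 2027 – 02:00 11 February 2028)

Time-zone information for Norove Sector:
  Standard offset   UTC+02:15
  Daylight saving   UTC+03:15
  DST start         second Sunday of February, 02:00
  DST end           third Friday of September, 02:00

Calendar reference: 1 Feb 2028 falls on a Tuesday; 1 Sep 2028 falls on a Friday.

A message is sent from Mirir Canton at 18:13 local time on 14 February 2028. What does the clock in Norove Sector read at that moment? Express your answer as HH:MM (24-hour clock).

18:28

14 February 2028 does not fall between 31 October 2027 and 11 February 2028, so daylight saving is not in effect and Mirir Canton is at UTC+03:00.
18:13 Mirir Canton − 3h = 15:13 UTC.
1 February 2028 is a Tuesday, so the first Sunday is February 6 and the second is February 13.
1 September 2028 is a Friday, so the first Friday is September 1 and the third is September 15.
At the standard offset (UTC+02:15), 15:13 UTC + 2h15m = 17:28 Norove Sector standard time.
The standard-time date in Norove Sector, 14 February 2028, falls between 13 February and 15 September, so daylight saving is in effect and Norove Sector is at UTC+03:15.
15:13 UTC + 3h15m = 18:28 Norove Sector.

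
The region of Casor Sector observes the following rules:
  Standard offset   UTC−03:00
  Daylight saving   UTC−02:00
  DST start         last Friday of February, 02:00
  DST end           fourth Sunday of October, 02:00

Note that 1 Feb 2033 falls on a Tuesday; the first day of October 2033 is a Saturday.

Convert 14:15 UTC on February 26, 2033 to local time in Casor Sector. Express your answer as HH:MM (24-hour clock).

12:15

1 February 2033 is a Tuesday, so Fridays fall on 4, 11, 18, 25; the last is February 25.
1 October 2033 is a Saturday, so the first Sunday is October 2 and the fourth is October 23.
At the standard offset (UTC−03:00), 14:15 UTC − 3h = 11:15 Casor Sector standard time.
The standard-time date in Casor Sector, February 26, 2033, lies within the daylight-saving period (25 February – 23 October), so Casor Sector is on daylight time, UTC−02:00.
14:15 UTC − 2h = 12:15 local.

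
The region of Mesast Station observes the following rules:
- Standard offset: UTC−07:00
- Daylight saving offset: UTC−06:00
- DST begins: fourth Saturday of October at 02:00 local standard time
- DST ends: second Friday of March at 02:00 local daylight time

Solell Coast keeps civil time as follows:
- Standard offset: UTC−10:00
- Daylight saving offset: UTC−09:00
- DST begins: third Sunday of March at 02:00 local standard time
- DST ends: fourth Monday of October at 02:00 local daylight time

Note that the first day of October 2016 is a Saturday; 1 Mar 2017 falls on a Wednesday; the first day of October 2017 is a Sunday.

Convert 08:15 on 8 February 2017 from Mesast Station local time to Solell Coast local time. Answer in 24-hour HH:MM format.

1 October 2016 is a Saturday, so the first Saturday is October 1 and the fourth is October 22.
1 March 2017 is a Wednesday, so the first Friday is March 3 and the second is March 10.
Daylight saving runs 22 October 2016 – 10 March 2017; 8 February 2017 is inside that window, so Mesast Station is at UTC−06:00.
08:15 Mesast Station + 6h = 14:15 UTC.
1 March 2017 is a Wednesday, so the first Sunday is March 5 and the third is March 19.
1 October 2017 is a Sunday, so the first Monday is October 2 and the fourth is October 23.
At the standard offset (UTC−10:00), 14:15 UTC − 10h = 04:15 Solell Coast standard time.
Daylight saving runs 19 March – 23 October; the standard-time date in Solell Coast, 8 February 2017, is outside that window, so Solell Coast is on standard time at UTC−10:00.
14:15 UTC − 10h = 04:15 Solell Coast.

04:15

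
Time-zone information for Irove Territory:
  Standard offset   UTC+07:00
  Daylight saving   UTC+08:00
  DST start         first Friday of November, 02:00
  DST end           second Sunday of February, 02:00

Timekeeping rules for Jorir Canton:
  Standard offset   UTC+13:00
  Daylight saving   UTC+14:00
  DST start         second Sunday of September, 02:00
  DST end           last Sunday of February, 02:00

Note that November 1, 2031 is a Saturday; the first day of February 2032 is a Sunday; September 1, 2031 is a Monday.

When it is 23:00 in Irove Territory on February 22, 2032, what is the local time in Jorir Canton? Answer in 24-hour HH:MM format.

1 November 2031 is a Saturday, so the first Friday is November 7.
1 February 2032 is a Sunday, so the first Sunday is February 1 and the second is February 8.
February 22, 2032 is outside the daylight-saving period (7 November 2031 – 8 February 2032), so Irove Territory is on standard time, UTC+07:00.
23:00 Irove Territory − 7h = 16:00 UTC.
1 September 2031 is a Monday, so the first Sunday is September 7 and the second is September 14.
1 February 2032 is a Sunday, so Sundays fall on 1, 8, 15, 22, 29; the last is February 29.
At the standard offset (UTC+13:00), 16:00 UTC + 13h = 05:00 Jorir Canton standard time (rolling into the next day, 23 February 2032).
Daylight saving runs 14 September 2031 – 29 February 2032; the standard-time date in Jorir Canton, February 23, 2032, is inside that window, so Jorir Canton is at UTC+14:00.
16:00 UTC + 14h = 06:00 Jorir Canton (rolling into the next day, 23 February 2032).

06:00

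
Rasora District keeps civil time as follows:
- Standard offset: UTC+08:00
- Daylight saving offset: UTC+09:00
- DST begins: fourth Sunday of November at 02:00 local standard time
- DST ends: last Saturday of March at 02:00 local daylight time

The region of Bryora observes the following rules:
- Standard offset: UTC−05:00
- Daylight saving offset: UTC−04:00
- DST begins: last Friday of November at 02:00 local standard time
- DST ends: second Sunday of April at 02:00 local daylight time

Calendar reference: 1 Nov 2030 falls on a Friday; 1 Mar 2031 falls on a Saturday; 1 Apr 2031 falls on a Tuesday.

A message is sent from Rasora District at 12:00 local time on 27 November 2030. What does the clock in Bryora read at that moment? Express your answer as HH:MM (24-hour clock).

22:00

1 November 2030 is a Friday, so the first Sunday is November 3 and the fourth is November 24.
1 March 2031 is a Saturday, so Saturdays fall on 1, 8, 15, 22, 29; the last is March 29.
Daylight saving runs 24 November 2030 – 29 March 2031; 27 November 2030 is inside that window, so Rasora District is at UTC+09:00.
12:00 Rasora District − 9h = 03:00 UTC.
1 November 2030 is a Friday, so Fridays fall on 1, 8, 15, 22, 29; the last is November 29.
1 April 2031 is a Tuesday, so the first Sunday is April 6 and the second is April 13.
At the standard offset (UTC−05:00), 03:00 UTC − 5h = 22:00 Bryora standard time (rolling into the previous day, 26 November 2030).
Daylight saving runs 29 November 2030 – 13 April 2031; the standard-time date in Bryora, 26 November 2030, is outside that window, so Bryora is on standard time at UTC−05:00.
03:00 UTC − 5h = 22:00 Bryora (rolling into the previous day, 26 November 2030).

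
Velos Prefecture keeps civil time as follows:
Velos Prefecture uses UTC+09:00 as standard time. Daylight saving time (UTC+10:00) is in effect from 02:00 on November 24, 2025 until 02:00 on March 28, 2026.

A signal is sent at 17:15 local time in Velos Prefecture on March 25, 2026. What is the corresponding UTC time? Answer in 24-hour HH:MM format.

07:15

March 25, 2026 lies within the daylight-saving period (24 November 2025 – 28 March 2026), so Velos Prefecture is on daylight time, UTC+10:00.
17:15 local − 10h = 07:15 UTC.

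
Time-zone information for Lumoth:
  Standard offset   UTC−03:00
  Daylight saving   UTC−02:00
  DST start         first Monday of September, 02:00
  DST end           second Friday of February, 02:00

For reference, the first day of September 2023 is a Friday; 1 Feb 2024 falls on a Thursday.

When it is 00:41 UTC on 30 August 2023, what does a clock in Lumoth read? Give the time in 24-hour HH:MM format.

1 September 2023 is a Friday, so the first Monday is September 4.
1 February 2024 is a Thursday, so the first Friday is February 2 and the second is February 9.
At the standard offset (UTC−03:00), 00:41 UTC − 3h = 21:41 Lumoth standard time (rolling into the previous day, 29 August 2023).
Daylight saving runs 4 September 2023 – 9 February 2024; the standard-time date in Lumoth, 29 August 2023, is outside that window, so Lumoth is on standard time at UTC−03:00.
00:41 UTC − 3h = 21:41 local (rolling into the previous day, 29 August 2023).

21:41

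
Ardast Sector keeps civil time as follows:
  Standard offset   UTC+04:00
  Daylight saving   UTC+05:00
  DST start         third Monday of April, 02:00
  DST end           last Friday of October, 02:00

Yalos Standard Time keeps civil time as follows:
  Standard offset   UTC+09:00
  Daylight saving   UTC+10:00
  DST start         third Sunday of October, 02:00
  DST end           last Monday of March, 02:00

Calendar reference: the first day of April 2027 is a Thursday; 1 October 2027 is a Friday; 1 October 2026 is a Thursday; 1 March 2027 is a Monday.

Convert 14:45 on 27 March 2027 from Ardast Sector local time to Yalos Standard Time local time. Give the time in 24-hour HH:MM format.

20:45

1 April 2027 is a Thursday, so the first Monday is April 5 and the third is April 19.
1 October 2027 is a Friday, so Fridays fall on 1, 8, 15, 22, 29; the last is October 29.
27 March 2027 is outside the daylight-saving period (19 April – 29 October), so Ardast Sector is on standard time, UTC+04:00.
14:45 Ardast Sector − 4h = 10:45 UTC.
1 October 2026 is a Thursday, so the first Sunday is October 4 and the third is October 18.
1 March 2027 is a Monday, so Mondays fall on 1, 8, 15, 22, 29; the last is March 29.
At the standard offset (UTC+09:00), 10:45 UTC + 9h = 19:45 Yalos Standard Time standard time.
Daylight saving runs 18 October 2026 – 29 March 2027; the standard-time date in Yalos Standard Time, 27 March 2027, is inside that window, so Yalos Standard Time is at UTC+10:00.
10:45 UTC + 10h = 20:45 Yalos Standard Time.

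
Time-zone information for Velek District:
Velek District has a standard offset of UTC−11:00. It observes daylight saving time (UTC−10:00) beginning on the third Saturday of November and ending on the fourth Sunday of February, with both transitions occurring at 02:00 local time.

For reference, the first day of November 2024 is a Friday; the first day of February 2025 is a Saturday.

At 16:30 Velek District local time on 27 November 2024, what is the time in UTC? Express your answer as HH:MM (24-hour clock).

02:30

1 November 2024 is a Friday, so the first Saturday is November 2 and the third is November 16.
1 February 2025 is a Saturday, so the first Sunday is February 2 and the fourth is February 23.
27 November 2024 lies within the daylight-saving period (16 November 2024 – 23 February 2025), so Velek District is on daylight time, UTC−10:00.
16:30 local + 10h = 02:30 UTC (rolling into the next day, 28 November 2024).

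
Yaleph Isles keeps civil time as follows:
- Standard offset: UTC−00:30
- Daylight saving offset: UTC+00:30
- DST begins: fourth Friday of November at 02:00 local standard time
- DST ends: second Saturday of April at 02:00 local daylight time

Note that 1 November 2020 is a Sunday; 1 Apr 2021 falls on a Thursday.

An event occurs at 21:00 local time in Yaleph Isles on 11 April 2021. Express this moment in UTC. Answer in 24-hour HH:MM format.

21:30

1 November 2020 is a Sunday, so the first Friday is November 6 and the fourth is November 27.
1 April 2021 is a Thursday, so the first Saturday is April 3 and the second is April 10.
11 April 2021 is outside the daylight-saving period (27 November 2020 – 10 April 2021), so Yaleph Isles is on standard time, UTC−00:30.
21:00 local + 0h30m = 21:30 UTC.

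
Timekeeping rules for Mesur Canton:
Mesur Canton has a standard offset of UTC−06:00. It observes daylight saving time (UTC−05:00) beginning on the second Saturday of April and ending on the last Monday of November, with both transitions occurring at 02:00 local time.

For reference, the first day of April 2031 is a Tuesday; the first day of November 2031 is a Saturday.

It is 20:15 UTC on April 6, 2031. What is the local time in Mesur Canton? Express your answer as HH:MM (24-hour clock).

1 April 2031 is a Tuesday, so the first Saturday is April 5 and the second is April 12.
1 November 2031 is a Saturday, so Mondays fall on 3, 10, 17, 24; the last is November 24.
At the standard offset (UTC−06:00), 20:15 UTC − 6h = 14:15 Mesur Canton standard time.
The standard-time date in Mesur Canton, April 6, 2031, does not fall between 12 April and 24 November, so daylight saving is not in effect and Mesur Canton is at UTC−06:00.
20:15 UTC − 6h = 14:15 local.

14:15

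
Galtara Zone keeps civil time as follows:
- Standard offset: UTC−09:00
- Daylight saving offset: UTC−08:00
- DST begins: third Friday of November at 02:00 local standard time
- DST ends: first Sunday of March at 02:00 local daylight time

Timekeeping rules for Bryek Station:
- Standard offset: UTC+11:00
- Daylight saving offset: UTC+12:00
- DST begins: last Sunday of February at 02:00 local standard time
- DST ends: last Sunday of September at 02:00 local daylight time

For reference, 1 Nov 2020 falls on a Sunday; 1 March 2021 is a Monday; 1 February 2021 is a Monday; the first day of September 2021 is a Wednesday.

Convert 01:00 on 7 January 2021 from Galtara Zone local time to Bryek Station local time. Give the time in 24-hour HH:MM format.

1 November 2020 is a Sunday, so the first Friday is November 6 and the third is November 20.
1 March 2021 is a Monday, so the first Sunday is March 7.
Daylight saving runs 20 November 2020 – 7 March 2021; 7 January 2021 is inside that window, so Galtara Zone is at UTC−08:00.
01:00 Galtara Zone + 8h = 09:00 UTC.
1 February 2021 is a Monday, so Sundays fall on 7, 14, 21, 28; the last is February 28.
1 September 2021 is a Wednesday, so Sundays fall on 5, 12, 19, 26; the last is September 26.
At the standard offset (UTC+11:00), 09:00 UTC + 11h = 20:00 Bryek Station standard time.
Daylight saving runs 28 February – 26 September; the standard-time date in Bryek Station, 7 January 2021, is outside that window, so Bryek Station is on standard time at UTC+11:00.
09:00 UTC + 11h = 20:00 Bryek Station.

20:00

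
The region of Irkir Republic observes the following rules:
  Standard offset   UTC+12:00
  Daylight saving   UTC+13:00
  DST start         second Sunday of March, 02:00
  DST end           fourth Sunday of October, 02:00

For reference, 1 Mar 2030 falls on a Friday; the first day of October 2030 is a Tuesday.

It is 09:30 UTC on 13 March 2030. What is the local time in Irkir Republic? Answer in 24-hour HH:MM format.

1 March 2030 is a Friday, so the first Sunday is March 3 and the second is March 10.
1 October 2030 is a Tuesday, so the first Sunday is October 6 and the fourth is October 27.
At the standard offset (UTC+12:00), 09:30 UTC + 12h = 21:30 Irkir Republic standard time.
Daylight saving runs 10 March – 27 October; the standard-time date in Irkir Republic, 13 March 2030, is inside that window, so Irkir Republic is at UTC+13:00.
09:30 UTC + 13h = 22:30 local.

22:30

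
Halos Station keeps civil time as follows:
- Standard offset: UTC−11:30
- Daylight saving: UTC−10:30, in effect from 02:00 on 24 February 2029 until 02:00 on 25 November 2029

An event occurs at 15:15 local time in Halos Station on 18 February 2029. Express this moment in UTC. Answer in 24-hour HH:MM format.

18 February 2029 is outside the daylight-saving period (24 February – 25 November), so Halos Station is on standard time, UTC−11:30.
15:15 local + 11h30m = 02:45 UTC (rolling into the next day, 19 February 2029).

02:45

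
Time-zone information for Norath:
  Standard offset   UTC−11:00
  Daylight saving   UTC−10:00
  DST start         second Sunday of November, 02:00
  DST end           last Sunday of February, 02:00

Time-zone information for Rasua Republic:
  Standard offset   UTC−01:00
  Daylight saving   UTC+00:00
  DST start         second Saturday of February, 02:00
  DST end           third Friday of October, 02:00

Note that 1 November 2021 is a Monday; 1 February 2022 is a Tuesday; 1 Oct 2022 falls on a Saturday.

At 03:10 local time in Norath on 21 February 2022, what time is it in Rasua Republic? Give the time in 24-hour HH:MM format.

1 November 2021 is a Monday, so the first Sunday is November 7 and the second is November 14.
1 February 2022 is a Tuesday, so Sundays fall on 6, 13, 20, 27; the last is February 27.
21 February 2022 lies within the daylight-saving period (14 November 2021 – 27 February 2022), so Norath is on daylight time, UTC−10:00.
03:10 Norath + 10h = 13:10 UTC.
1 February 2022 is a Tuesday, so the first Saturday is February 5 and the second is February 12.
1 October 2022 is a Saturday, so the first Friday is October 7 and the third is October 21.
At the standard offset (UTC−01:00), 13:10 UTC − 1h = 12:10 Rasua Republic standard time.
The standard-time date in Rasua Republic, 21 February 2022, lies within the daylight-saving period (12 February – 21 October), so Rasua Republic is on daylight time, UTC+00:00.
13:10 UTC + 0h = 13:10 Rasua Republic.

13:10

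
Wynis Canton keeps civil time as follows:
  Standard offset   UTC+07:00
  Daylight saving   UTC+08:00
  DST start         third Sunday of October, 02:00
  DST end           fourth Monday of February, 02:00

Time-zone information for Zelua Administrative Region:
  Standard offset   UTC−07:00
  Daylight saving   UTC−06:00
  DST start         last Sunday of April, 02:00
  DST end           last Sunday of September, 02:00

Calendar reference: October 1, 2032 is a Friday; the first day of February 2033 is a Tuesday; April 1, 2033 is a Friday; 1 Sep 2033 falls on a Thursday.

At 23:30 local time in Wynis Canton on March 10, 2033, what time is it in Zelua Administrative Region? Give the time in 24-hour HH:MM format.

1 October 2032 is a Friday, so the first Sunday is October 3 and the third is October 17.
1 February 2033 is a Tuesday, so the first Monday is February 7 and the fourth is February 28.
March 10, 2033 is outside the daylight-saving period (17 October 2032 – 28 February 2033), so Wynis Canton is on standard time, UTC+07:00.
23:30 Wynis Canton − 7h = 16:30 UTC.
1 April 2033 is a Friday, so Sundays fall on 3, 10, 17, 24; the last is April 24.
1 September 2033 is a Thursday, so Sundays fall on 4, 11, 18, 25; the last is September 25.
At the standard offset (UTC−07:00), 16:30 UTC − 7h = 09:30 Zelua Administrative Region standard time.
Daylight saving runs 24 April – 25 September; the standard-time date in Zelua Administrative Region, March 10, 2033, is outside that window, so Zelua Administrative Region is on standard time at UTC−07:00.
16:30 UTC − 7h = 09:30 Zelua Administrative Region.

09:30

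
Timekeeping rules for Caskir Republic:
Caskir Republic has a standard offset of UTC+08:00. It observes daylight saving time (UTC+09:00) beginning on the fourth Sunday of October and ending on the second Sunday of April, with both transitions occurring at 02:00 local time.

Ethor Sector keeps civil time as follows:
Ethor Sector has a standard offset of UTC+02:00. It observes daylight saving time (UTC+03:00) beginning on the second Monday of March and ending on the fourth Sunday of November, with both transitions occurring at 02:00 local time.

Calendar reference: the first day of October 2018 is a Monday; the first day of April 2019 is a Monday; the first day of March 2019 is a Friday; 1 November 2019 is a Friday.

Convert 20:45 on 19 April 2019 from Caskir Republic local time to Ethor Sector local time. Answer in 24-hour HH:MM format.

15:45

1 October 2018 is a Monday, so the first Sunday is October 7 and the fourth is October 28.
1 April 2019 is a Monday, so the first Sunday is April 7 and the second is April 14.
Daylight saving runs 28 October 2018 – 14 April 2019; 19 April 2019 is outside that window, so Caskir Republic is on standard time at UTC+08:00.
20:45 Caskir Republic − 8h = 12:45 UTC.
1 March 2019 is a Friday, so the first Monday is March 4 and the second is March 11.
1 November 2019 is a Friday, so the first Sunday is November 3 and the fourth is November 24.
At the standard offset (UTC+02:00), 12:45 UTC + 2h = 14:45 Ethor Sector standard time.
The standard-time date in Ethor Sector, 19 April 2019, lies within the daylight-saving period (11 March – 24 November), so Ethor Sector is on daylight time, UTC+03:00.
12:45 UTC + 3h = 15:45 Ethor Sector.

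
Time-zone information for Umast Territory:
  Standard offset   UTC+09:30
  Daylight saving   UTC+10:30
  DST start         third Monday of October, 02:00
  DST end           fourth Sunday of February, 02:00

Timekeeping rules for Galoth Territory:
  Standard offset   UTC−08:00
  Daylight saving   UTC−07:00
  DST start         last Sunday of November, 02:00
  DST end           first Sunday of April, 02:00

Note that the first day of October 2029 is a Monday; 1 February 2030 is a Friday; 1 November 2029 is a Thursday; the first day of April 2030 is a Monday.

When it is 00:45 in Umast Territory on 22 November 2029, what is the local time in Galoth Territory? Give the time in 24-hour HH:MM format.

06:15

1 October 2029 is a Monday, so the first Monday is October 1 and the third is October 15.
1 February 2030 is a Friday, so the first Sunday is February 3 and the fourth is February 24.
22 November 2029 lies within the daylight-saving period (15 October 2029 – 24 February 2030), so Umast Territory is on daylight time, UTC+10:30.
00:45 Umast Territory − 10h30m = 14:15 UTC (rolling into the previous day, 21 November 2029).
1 November 2029 is a Thursday, so Sundays fall on 4, 11, 18, 25; the last is November 25.
1 April 2030 is a Monday, so the first Sunday is April 7.
At the standard offset (UTC−08:00), 14:15 UTC − 8h = 06:15 Galoth Territory standard time.
The standard-time date in Galoth Territory, 21 November 2029, does not fall between 25 November 2029 and 7 April 2030, so daylight saving is not in effect and Galoth Territory is at UTC−08:00.
14:15 UTC − 8h = 06:15 Galoth Territory.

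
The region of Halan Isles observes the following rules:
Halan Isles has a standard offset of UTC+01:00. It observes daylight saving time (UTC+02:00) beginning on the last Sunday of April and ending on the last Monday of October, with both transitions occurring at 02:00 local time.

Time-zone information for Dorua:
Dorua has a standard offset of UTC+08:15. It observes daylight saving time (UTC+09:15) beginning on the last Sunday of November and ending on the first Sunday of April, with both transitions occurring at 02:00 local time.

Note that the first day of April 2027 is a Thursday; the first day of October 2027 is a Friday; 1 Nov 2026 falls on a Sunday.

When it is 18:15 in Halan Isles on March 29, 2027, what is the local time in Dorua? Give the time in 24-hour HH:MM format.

02:30

1 April 2027 is a Thursday, so Sundays fall on 4, 11, 18, 25; the last is April 25.
1 October 2027 is a Friday, so Mondays fall on 4, 11, 18, 25; the last is October 25.
March 29, 2027 does not fall between 25 April and 25 October, so daylight saving is not in effect and Halan Isles is at UTC+01:00.
18:15 Halan Isles − 1h = 17:15 UTC.
1 November 2026 is a Sunday, so Sundays fall on 1, 8, 15, 22, 29; the last is November 29.
1 April 2027 is a Thursday, so the first Sunday is April 4.
At the standard offset (UTC+08:15), 17:15 UTC + 8h15m = 01:30 Dorua standard time (rolling into the next day, 30 March 2027).
Daylight saving runs 29 November 2026 – 4 April 2027; the standard-time date in Dorua, March 30, 2027, is inside that window, so Dorua is at UTC+09:15.
17:15 UTC + 9h15m = 02:30 Dorua (rolling into the next day, 30 March 2027).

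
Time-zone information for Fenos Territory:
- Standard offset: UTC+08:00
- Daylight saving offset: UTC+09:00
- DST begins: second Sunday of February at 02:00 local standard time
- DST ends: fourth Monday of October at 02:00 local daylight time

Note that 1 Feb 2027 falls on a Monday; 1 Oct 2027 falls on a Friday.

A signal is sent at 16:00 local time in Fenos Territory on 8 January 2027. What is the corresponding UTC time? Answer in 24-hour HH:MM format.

08:00

1 February 2027 is a Monday, so the first Sunday is February 7 and the second is February 14.
1 October 2027 is a Friday, so the first Monday is October 4 and the fourth is October 25.
Daylight saving runs 14 February – 25 October; 8 January 2027 is outside that window, so Fenos Territory is on standard time at UTC+08:00.
16:00 local − 8h = 08:00 UTC.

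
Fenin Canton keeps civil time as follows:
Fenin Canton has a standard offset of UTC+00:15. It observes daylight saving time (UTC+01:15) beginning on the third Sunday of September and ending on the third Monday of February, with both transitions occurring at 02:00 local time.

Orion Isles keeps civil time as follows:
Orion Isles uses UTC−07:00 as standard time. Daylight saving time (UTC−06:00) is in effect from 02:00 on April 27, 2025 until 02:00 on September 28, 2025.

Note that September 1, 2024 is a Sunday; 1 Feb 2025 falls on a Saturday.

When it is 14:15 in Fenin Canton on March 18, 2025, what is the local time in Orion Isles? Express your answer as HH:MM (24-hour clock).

07:00

1 September 2024 is a Sunday, so the first Sunday is September 1 and the third is September 15.
1 February 2025 is a Saturday, so the first Monday is February 3 and the third is February 17.
Daylight saving runs 15 September 2024 – 17 February 2025; March 18, 2025 is outside that window, so Fenin Canton is on standard time at UTC+00:15.
14:15 Fenin Canton − 0h15m = 14:00 UTC.
At the standard offset (UTC−07:00), 14:00 UTC − 7h = 07:00 Orion Isles standard time.
The standard-time date in Orion Isles, March 18, 2025, does not fall between 27 April and 28 September, so daylight saving is not in effect and Orion Isles is at UTC−07:00.
14:00 UTC − 7h = 07:00 Orion Isles.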